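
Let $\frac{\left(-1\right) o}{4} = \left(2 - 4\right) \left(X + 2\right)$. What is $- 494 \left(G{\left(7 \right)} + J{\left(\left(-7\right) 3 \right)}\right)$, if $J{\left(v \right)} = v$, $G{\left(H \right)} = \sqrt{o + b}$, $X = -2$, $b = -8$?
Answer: $10374 - 988 i \sqrt{2} \approx 10374.0 - 1397.2 i$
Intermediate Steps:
$o = 0$ ($o = - 4 \left(2 - 4\right) \left(-2 + 2\right) = - 4 \left(\left(-2\right) 0\right) = \left(-4\right) 0 = 0$)
$G{\left(H \right)} = 2 i \sqrt{2}$ ($G{\left(H \right)} = \sqrt{0 - 8} = \sqrt{-8} = 2 i \sqrt{2}$)
$- 494 \left(G{\left(7 \right)} + J{\left(\left(-7\right) 3 \right)}\right) = - 494 \left(2 i \sqrt{2} - 21\right) = - 494 \left(-21 + 2 i \sqrt{2}\right) = 10374 - 988 i \sqrt{2}$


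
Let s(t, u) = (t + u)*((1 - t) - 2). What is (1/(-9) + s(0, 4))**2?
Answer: 1369/81 ≈ 16.901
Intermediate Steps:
s(t, u) = (-1 - t)*(t + u) (s(t, u) = (t + u)*(-1 - t) = (-1 - t)*(t + u))
(1/(-9) + s(0, 4))**2 = (1/(-9) + (-1*0 - 1*4 - 1*0**2 - 1*0*4))**2 = (-1/9 + (0 - 4 - 1*0 + 0))**2 = (-1/9 + (0 - 4 + 0 + 0))**2 = (-1/9 - 4)**2 = (-37/9)**2 = 1369/81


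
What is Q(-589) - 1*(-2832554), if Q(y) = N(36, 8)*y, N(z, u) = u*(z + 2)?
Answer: 2653498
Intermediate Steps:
N(z, u) = u*(2 + z)
Q(y) = 304*y (Q(y) = (8*(2 + 36))*y = (8*38)*y = 304*y)
Q(-589) - 1*(-2832554) = 304*(-589) - 1*(-2832554) = -179056 + 2832554 = 2653498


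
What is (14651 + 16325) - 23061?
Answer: 7915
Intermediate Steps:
(14651 + 16325) - 23061 = 30976 - 23061 = 7915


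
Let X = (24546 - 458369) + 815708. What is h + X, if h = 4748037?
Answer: 5129922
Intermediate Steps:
X = 381885 (X = -433823 + 815708 = 381885)
h + X = 4748037 + 381885 = 5129922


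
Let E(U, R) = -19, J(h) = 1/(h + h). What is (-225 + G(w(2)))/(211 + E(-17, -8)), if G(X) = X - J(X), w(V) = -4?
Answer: -1831/1536 ≈ -1.1921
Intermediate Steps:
J(h) = 1/(2*h)
G(X) = X - 1/(2*X)
(-225 + G(w(2)))/(211 + E(-17, -8)) = (-225 + (-4 - 1/2/(-4)))/(211 - 19) = (-225 + (-4 - 1/2*(-1/4)))/192 = (-225 + (-4 + 1/8))*(1/192) = (-225 - 31/8)*(1/192) = -1831/8*1/192 = -1831/1536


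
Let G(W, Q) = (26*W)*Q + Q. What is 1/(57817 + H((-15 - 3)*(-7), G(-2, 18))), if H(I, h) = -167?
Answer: 1/57650 ≈ 1.7346e-5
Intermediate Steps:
G(W, Q) = Q + 26*Q*W (G(W, Q) = 26*Q*W + Q = Q + 26*Q*W)
1/(57817 + H((-15 - 3)*(-7), G(-2, 18))) = 1/(57817 - 167) = 1/57650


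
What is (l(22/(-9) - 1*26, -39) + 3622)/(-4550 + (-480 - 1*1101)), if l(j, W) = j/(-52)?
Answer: -423838/717327 ≈ -0.59086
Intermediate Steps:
l(j, W) = -j/52 (l(j, W) = j*(-1/52) = -j/52)
(l(22/(-9) - 1*26, -39) + 3622)/(-4550 + (-480 - 1*1101)) = (-(22/(-9) - 1*26)/52 + 3622)/(-4550 + (-480 - 1*1101)) = (-(22*(-1/9) - 26)/52 + 3622)/(-4550 + (-480 - 1101)) = (-(-22/9 - 26)/52 + 3622)/(-4550 - 1581) = (-1/52*(-256/9) + 3622)/(-6131) = (64/117 + 3622)*(-1/6131) = (423838/117)*(-1/6131) = -423838/717327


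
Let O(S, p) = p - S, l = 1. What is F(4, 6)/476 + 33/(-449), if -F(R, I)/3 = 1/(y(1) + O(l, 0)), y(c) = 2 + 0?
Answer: -17055/213724 ≈ -0.079799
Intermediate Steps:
y(c) = 2
F(R, I) = -3 (F(R, I) = -3/(2 + (0 - 1*1)) = -3/(2 + (0 - 1)) = -3/(2 - 1) = -3/1 = -3*1 = -3)
F(4, 6)/476 + 33/(-449) = -3/476 + 33/(-449) = -3*1/476 + 33*(-1/449) = -3/476 - 33/449 = -17055/213724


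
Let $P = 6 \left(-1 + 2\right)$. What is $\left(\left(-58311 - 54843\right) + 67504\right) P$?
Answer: $-273900$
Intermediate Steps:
$P = 6$ ($P = 6 \cdot 1 = 6$)
$\left(\left(-58311 - 54843\right) + 67504\right) P = \left(\left(-58311 - 54843\right) + 67504\right) 6 = \left(-113154 + 67504\right) 6 = \left(-45650\right) 6 = -273900$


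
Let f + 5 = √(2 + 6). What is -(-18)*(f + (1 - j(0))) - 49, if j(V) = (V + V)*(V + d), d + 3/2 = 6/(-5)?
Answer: -121 + 36*√2 ≈ -70.088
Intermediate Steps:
d = -27/10 (d = -3/2 + 6/(-5) = -3/2 + 6*(-⅕) = -3/2 - 6/5 = -27/10 ≈ -2.7000)
j(V) = 2*V*(-27/10 + V) (j(V) = (V + V)*(V - 27/10) = (2*V)*(-27/10 + V) = 2*V*(-27/10 + V))
f = -5 + 2*√2 (f = -5 + √(2 + 6) = -5 + √8 = -5 + 2*√2 ≈ -2.1716)
-(-18)*(f + (1 - j(0))) - 49 = -(-18)*((-5 + 2*√2) + (1 - 0*(-27 + 10*0)/5)) - 49 = -(-18)*((-5 + 2*√2) + (1 - 0*(-27 + 0)/5)) - 49 = -(-18)*((-5 + 2*√2) + (1 - 0*(-27)/5)) - 49 = -(-18)*((-5 + 2*√2) + (1 - 1*0)) - 49 = -(-18)*((-5 + 2*√2) + (1 + 0)) - 49 = -(-18)*((-5 + 2*√2) + 1) - 49 = -(-18)*(-4 + 2*√2) - 49 = -9*(8 - 4*√2) - 49 = (-72 + 36*√2) - 49 = -121 + 36*√2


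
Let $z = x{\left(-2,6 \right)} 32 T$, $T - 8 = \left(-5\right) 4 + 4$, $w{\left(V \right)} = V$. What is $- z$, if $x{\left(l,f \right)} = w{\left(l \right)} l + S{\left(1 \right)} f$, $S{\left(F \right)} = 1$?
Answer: $2560$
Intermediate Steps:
$x{\left(l,f \right)} = f + l^{2}$ ($x{\left(l,f \right)} = l l + 1 f = l^{2} + f = f + l^{2}$)
$T = -8$ ($T = 8 + \left(\left(-5\right) 4 + 4\right) = 8 + \left(-20 + 4\right) = 8 - 16 = -8$)
$z = -2560$ ($z = \left(6 + \left(-2\right)^{2}\right) 32 \left(-8\right) = \left(6 + 4\right) 32 \left(-8\right) = 10 \cdot 32 \left(-8\right) = 320 \left(-8\right) = -2560$)
$- z = \left(-1\right) \left(-2560\right) = 2560$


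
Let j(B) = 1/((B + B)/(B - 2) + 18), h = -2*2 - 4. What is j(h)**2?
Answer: 25/9604 ≈ 0.0026031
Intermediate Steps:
h = -8 (h = -4 - 4 = -8)
j(B) = 1/(18 + 2*B/(-2 + B)) (j(B) = 1/((2*B)/(-2 + B) + 18) = 1/(2*B/(-2 + B) + 18) = 1/(18 + 2*B/(-2 + B)))
j(h)**2 = ((-2 - 8)/(4*(-9 + 5*(-8))))**2 = ((1/4)*(-10)/(-9 - 40))**2 = ((1/4)*(-10)/(-49))**2 = ((1/4)*(-1/49)*(-10))**2 = (5/98)**2 = 25/9604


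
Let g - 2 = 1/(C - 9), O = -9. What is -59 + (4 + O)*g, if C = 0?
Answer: -616/9 ≈ -68.444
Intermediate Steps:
g = 17/9 (g = 2 + 1/(0 - 9) = 2 + 1/(-9) = 2 - ⅑ = 17/9 ≈ 1.8889)
-59 + (4 + O)*g = -59 + (4 - 9)*(17/9) = -59 - 5*17/9 = -59 - 85/9 = -616/9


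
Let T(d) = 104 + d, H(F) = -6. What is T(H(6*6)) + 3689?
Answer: 3787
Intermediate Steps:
T(H(6*6)) + 3689 = (104 - 6) + 3689 = 98 + 3689 = 3787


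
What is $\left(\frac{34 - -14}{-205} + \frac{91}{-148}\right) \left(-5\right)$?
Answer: $\frac{25759}{6068} \approx 4.2451$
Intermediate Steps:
$\left(\frac{34 - -14}{-205} + \frac{91}{-148}\right) \left(-5\right) = \left(\left(34 + 14\right) \left(- \frac{1}{205}\right) + 91 \left(- \frac{1}{148}\right)\right) \left(-5\right) = \left(48 \left(- \frac{1}{205}\right) - \frac{91}{148}\right) \left(-5\right) = \left(- \frac{48}{205} - \frac{91}{148}\right) \left(-5\right) = \left(- \frac{25759}{30340}\right) \left(-5\right) = \frac{25759}{6068}$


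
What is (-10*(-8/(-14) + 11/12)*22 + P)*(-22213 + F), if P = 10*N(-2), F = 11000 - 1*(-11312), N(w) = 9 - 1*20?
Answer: -303105/7 ≈ -43301.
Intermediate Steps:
N(w) = -11 (N(w) = 9 - 20 = -11)
F = 22312 (F = 11000 + 11312 = 22312)
P = -110 (P = 10*(-11) = -110)
(-10*(-8/(-14) + 11/12)*22 + P)*(-22213 + F) = (-10*(-8/(-14) + 11/12)*22 - 110)*(-22213 + 22312) = (-10*(-8*(-1/14) + 11*(1/12))*22 - 110)*99 = (-10*(4/7 + 11/12)*22 - 110)*99 = (-10*125/84*22 - 110)*99 = (-625/42*22 - 110)*99 = (-6875/21 - 110)*99 = -9185/21*99 = -303105/7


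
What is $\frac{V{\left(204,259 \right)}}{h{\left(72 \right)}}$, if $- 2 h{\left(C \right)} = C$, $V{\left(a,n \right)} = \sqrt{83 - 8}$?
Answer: $- \frac{5 \sqrt{3}}{36} \approx -0.24056$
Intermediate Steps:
$V{\left(a,n \right)} = 5 \sqrt{3}$ ($V{\left(a,n \right)} = \sqrt{75} = 5 \sqrt{3}$)
$h{\left(C \right)} = - \frac{C}{2}$
$\frac{V{\left(204,259 \right)}}{h{\left(72 \right)}} = \frac{5 \sqrt{3}}{\left(- \frac{1}{2}\right) 72} = \frac{5 \sqrt{3}}{-36} = 5 \sqrt{3} \left(- \frac{1}{36}\right) = - \frac{5 \sqrt{3}}{36}$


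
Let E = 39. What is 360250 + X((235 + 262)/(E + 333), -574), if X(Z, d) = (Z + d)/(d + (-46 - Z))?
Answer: 83267317281/231137 ≈ 3.6025e+5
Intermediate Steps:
X(Z, d) = (Z + d)/(-46 + d - Z)
360250 + X((235 + 262)/(E + 333), -574) = 360250 + ((235 + 262)/(39 + 333) - 574)/(-46 - 574 - (235 + 262)/(39 + 333)) = 360250 + (497/372 - 574)/(-46 - 574 - 497/372) = 360250 + (497*(1/372) - 574)/(-46 - 574 - 497/372) = 360250 + (497/372 - 574)/(-46 - 574 - 1*497/372) = 360250 - 213031/372/(-46 - 574 - 497/372) = 360250 - 213031/372/(-231137/372) = 360250 - 372/231137*(-213031/372) = 360250 + 213031/231137 = 83267317281/231137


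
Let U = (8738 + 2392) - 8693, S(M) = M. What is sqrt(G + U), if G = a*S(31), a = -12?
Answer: sqrt(2065) ≈ 45.442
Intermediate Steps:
U = 2437 (U = 11130 - 8693 = 2437)
G = -372 (G = -12*31 = -372)
sqrt(G + U) = sqrt(-372 + 2437) = sqrt(2065)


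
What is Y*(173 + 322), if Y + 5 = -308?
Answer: -154935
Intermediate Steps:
Y = -313 (Y = -5 - 308 = -313)
Y*(173 + 322) = -313*(173 + 322) = -313*495 = -154935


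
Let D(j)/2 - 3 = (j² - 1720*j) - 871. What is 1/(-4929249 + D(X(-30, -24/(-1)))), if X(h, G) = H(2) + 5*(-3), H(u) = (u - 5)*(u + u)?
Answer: -1/4836647 ≈ -2.0675e-7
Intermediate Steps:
H(u) = 2*u*(-5 + u) (H(u) = (-5 + u)*(2*u) = 2*u*(-5 + u))
X(h, G) = -27 (X(h, G) = 2*2*(-5 + 2) + 5*(-3) = 2*2*(-3) - 15 = -12 - 15 = -27)
D(j) = -1736 - 3440*j + 2*j² (D(j) = 6 + 2*((j² - 1720*j) - 871) = 6 + 2*(-871 + j² - 1720*j) = 6 + (-1742 - 3440*j + 2*j²) = -1736 - 3440*j + 2*j²)
1/(-4929249 + D(X(-30, -24/(-1)))) = 1/(-4929249 + (-1736 - 3440*(-27) + 2*(-27)²)) = 1/(-4929249 + (-1736 + 92880 + 2*729)) = 1/(-4929249 + (-1736 + 92880 + 1458)) = 1/(-4929249 + 92602) = 1/(-4836647) = -1/4836647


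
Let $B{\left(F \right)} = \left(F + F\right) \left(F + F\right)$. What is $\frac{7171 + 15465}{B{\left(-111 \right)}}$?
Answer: $\frac{5659}{12321} \approx 0.4593$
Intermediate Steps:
$B{\left(F \right)} = 4 F^{2}$ ($B{\left(F \right)} = 2 F 2 F = 4 F^{2}$)
$\frac{7171 + 15465}{B{\left(-111 \right)}} = \frac{7171 + 15465}{4 \left(-111\right)^{2}} = \frac{22636}{4 \cdot 12321} = \frac{22636}{49284} = 22636 \cdot \frac{1}{49284} = \frac{5659}{12321}$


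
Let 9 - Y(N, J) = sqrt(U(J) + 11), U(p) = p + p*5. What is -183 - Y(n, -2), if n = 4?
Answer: -192 + I ≈ -192.0 + 1.0*I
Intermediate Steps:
U(p) = 6*p (U(p) = p + 5*p = 6*p)
Y(N, J) = 9 - sqrt(11 + 6*J) (Y(N, J) = 9 - sqrt(6*J + 11) = 9 - sqrt(11 + 6*J))
-183 - Y(n, -2) = -183 - (9 - sqrt(11 + 6*(-2))) = -183 - (9 - sqrt(11 - 12)) = -183 - (9 - sqrt(-1)) = -183 - (9 - I) = -183 + (-9 + I) = -192 + I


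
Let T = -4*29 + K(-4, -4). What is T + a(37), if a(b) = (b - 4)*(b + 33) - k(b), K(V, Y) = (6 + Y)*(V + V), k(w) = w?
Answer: 2141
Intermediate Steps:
K(V, Y) = 2*V*(6 + Y) (K(V, Y) = (6 + Y)*(2*V) = 2*V*(6 + Y))
T = -132 (T = -4*29 + 2*(-4)*(6 - 4) = -116 + 2*(-4)*2 = -116 - 16 = -132)
a(b) = -b + (-4 + b)*(33 + b) (a(b) = (b - 4)*(b + 33) - b = (-4 + b)*(33 + b) - b = -b + (-4 + b)*(33 + b))
T + a(37) = -132 + (-132 + 37² + 28*37) = -132 + (-132 + 1369 + 1036) = -132 + 2273 = 2141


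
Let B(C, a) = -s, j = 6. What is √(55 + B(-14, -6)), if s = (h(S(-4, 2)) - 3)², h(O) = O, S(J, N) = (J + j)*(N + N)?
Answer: √30 ≈ 5.4772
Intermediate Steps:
S(J, N) = 2*N*(6 + J) (S(J, N) = (J + 6)*(N + N) = (6 + J)*(2*N) = 2*N*(6 + J))
s = 25 (s = (2*2*(6 - 4) - 3)² = (2*2*2 - 3)² = (8 - 3)² = 5² = 25)
B(C, a) = -25 (B(C, a) = -1*25 = -25)
√(55 + B(-14, -6)) = √(55 - 25) = √30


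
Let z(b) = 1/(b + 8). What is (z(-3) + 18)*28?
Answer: 2548/5 ≈ 509.60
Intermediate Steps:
z(b) = 1/(8 + b)
(z(-3) + 18)*28 = (1/(8 - 3) + 18)*28 = (1/5 + 18)*28 = (⅕ + 18)*28 = (91/5)*28 = 2548/5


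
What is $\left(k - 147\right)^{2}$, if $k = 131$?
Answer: $256$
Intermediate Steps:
$\left(k - 147\right)^{2} = \left(131 - 147\right)^{2} = \left(-16\right)^{2} = 256$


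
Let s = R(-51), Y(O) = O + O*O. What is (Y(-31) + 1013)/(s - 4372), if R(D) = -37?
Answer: -1943/4409 ≈ -0.44069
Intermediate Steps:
Y(O) = O + O²
s = -37
(Y(-31) + 1013)/(s - 4372) = (-31*(1 - 31) + 1013)/(-37 - 4372) = (-31*(-30) + 1013)/(-4409) = (930 + 1013)*(-1/4409) = 1943*(-1/4409) = -1943/4409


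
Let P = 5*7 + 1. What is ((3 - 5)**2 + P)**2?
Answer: 1600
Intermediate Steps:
P = 36 (P = 35 + 1 = 36)
((3 - 5)**2 + P)**2 = ((3 - 5)**2 + 36)**2 = ((-2)**2 + 36)**2 = (4 + 36)**2 = 40**2 = 1600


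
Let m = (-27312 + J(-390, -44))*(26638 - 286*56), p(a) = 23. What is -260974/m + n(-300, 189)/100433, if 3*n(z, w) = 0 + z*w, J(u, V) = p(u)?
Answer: -2726107312229/14555943403607 ≈ -0.18728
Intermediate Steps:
J(u, V) = 23
n(z, w) = w*z/3 (n(z, w) = (0 + z*w)/3 = (0 + w*z)/3 = (w*z)/3 = w*z/3)
m = -289863758 (m = (-27312 + 23)*(26638 - 286*56) = -27289*(26638 - 16016) = -27289*10622 = -289863758)
-260974/m + n(-300, 189)/100433 = -260974/(-289863758) + ((1/3)*189*(-300))/100433 = -260974*(-1/289863758) - 18900*1/100433 = 130487/144931879 - 18900/100433 = -2726107312229/14555943403607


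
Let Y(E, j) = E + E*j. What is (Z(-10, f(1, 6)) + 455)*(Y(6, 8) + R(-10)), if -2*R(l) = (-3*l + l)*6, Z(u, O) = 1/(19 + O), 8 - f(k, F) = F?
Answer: -19112/7 ≈ -2730.3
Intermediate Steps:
f(k, F) = 8 - F
R(l) = 6*l (R(l) = -(-3*l + l)*6/2 = -(-2*l)*6/2 = -(-6)*l = 6*l)
(Z(-10, f(1, 6)) + 455)*(Y(6, 8) + R(-10)) = (1/(19 + (8 - 1*6)) + 455)*(6*(1 + 8) + 6*(-10)) = (1/(19 + (8 - 6)) + 455)*(6*9 - 60) = (1/(19 + 2) + 455)*(54 - 60) = (1/21 + 455)*(-6) = (9556/21)*(-6) = -19112/7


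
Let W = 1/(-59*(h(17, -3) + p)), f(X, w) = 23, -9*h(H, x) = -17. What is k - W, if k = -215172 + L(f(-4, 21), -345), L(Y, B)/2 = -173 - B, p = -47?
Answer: -5145989921/23954 ≈ -2.1483e+5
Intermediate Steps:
h(H, x) = 17/9 (h(H, x) = -1/9*(-17) = 17/9)
L(Y, B) = -346 - 2*B (L(Y, B) = 2*(-173 - B) = -346 - 2*B)
k = -214828 (k = -215172 + (-346 - 2*(-345)) = -215172 + (-346 + 690) = -215172 + 344 = -214828)
W = 9/23954 (W = 1/(-59*(17/9 - 47)) = 1/(-59*(-406/9)) = 1/(23954/9) = 9/23954 ≈ 0.00037572)
k - W = -214828 - 1*9/23954 = -214828 - 9/23954 = -5145989921/23954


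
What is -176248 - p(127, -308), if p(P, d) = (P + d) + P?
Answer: -176194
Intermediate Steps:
p(P, d) = d + 2*P
-176248 - p(127, -308) = -176248 - (-308 + 2*127) = -176248 - (-308 + 254) = -176248 - 1*(-54) = -176248 + 54 = -176194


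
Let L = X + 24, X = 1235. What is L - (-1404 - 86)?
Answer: 2749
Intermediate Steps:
L = 1259 (L = 1235 + 24 = 1259)
L - (-1404 - 86) = 1259 - (-1404 - 86) = 1259 - 1*(-1490) = 1259 + 1490 = 2749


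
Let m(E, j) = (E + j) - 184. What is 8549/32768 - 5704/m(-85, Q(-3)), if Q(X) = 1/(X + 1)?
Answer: 378425255/17661952 ≈ 21.426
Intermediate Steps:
Q(X) = 1/(1 + X)
m(E, j) = -184 + E + j
8549/32768 - 5704/m(-85, Q(-3)) = 8549/32768 - 5704/(-184 - 85 + 1/(1 - 3)) = 8549*(1/32768) - 5704/(-184 - 85 + 1/(-2)) = 8549/32768 - 5704/(-184 - 85 - ½) = 8549/32768 - 5704/(-539/2) = 8549/32768 - 5704*(-2/539) = 8549/32768 + 11408/539 = 378425255/17661952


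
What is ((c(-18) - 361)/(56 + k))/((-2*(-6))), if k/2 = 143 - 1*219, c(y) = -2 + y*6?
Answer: 157/384 ≈ 0.40885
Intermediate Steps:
c(y) = -2 + 6*y
k = -152 (k = 2*(143 - 1*219) = 2*(143 - 219) = 2*(-76) = -152)
((c(-18) - 361)/(56 + k))/((-2*(-6))) = (((-2 + 6*(-18)) - 361)/(56 - 152))/((-2*(-6))) = (((-2 - 108) - 361)/(-96))/12 = ((-110 - 361)*(-1/96))*(1/12) = -471*(-1/96)*(1/12) = (157/32)*(1/12) = 157/384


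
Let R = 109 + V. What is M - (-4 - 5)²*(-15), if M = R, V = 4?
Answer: 1328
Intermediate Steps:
R = 113 (R = 109 + 4 = 113)
M = 113
M - (-4 - 5)²*(-15) = 113 - (-4 - 5)²*(-15) = 113 - (-9)²*(-15) = 113 - 81*(-15) = 113 - 1*(-1215) = 113 + 1215 = 1328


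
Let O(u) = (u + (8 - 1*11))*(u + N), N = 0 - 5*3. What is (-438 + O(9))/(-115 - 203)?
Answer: 79/53 ≈ 1.4906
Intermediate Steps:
N = -15 (N = 0 - 15 = -15)
O(u) = (-15 + u)*(-3 + u) (O(u) = (u + (8 - 1*11))*(u - 15) = (u + (8 - 11))*(-15 + u) = (u - 3)*(-15 + u) = (-3 + u)*(-15 + u) = (-15 + u)*(-3 + u))
(-438 + O(9))/(-115 - 203) = (-438 + (45 + 9² - 18*9))/(-115 - 203) = (-438 + (45 + 81 - 162))/(-318) = -(-438 - 36)/318 = -1/318*(-474) = 79/53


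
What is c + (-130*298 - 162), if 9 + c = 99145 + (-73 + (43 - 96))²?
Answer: 76110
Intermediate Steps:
c = 115012 (c = -9 + (99145 + (-73 + (43 - 96))²) = -9 + (99145 + (-73 - 53)²) = -9 + (99145 + (-126)²) = -9 + (99145 + 15876) = -9 + 115021 = 115012)
c + (-130*298 - 162) = 115012 + (-130*298 - 162) = 115012 + (-38740 - 162) = 115012 - 38902 = 76110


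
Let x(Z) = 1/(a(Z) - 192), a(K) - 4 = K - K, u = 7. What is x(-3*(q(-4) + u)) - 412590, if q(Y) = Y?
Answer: -77566921/188 ≈ -4.1259e+5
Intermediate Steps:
a(K) = 4 (a(K) = 4 + (K - K) = 4 + 0 = 4)
x(Z) = -1/188 (x(Z) = 1/(4 - 192) = 1/(-188) = -1/188)
x(-3*(q(-4) + u)) - 412590 = -1/188 - 412590 = -77566921/188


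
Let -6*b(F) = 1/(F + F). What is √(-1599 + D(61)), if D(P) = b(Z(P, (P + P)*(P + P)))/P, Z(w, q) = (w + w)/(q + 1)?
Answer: I*√856871886/732 ≈ 39.99*I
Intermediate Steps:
Z(w, q) = 2*w/(1 + q) (Z(w, q) = (2*w)/(1 + q) = 2*w/(1 + q))
b(F) = -1/(12*F) (b(F) = -1/(6*(F + F)) = -1/(2*F)/6 = -1/(12*F))
D(P) = -(1 + 4*P²)/(24*P²) (D(P) = (-(1 + (P + P)*(P + P))/(2*P)/12)/P = (-(1 + (2*P)*(2*P))/(2*P)/12)/P = (-(1 + 4*P²)/(2*P)/12)/P = (-(1 + 4*P²)/(24*P))/P = -(1 + 4*P²)/(24*P²))
√(-1599 + D(61)) = √(-1599 + (-⅙ - 1/24/61²)) = √(-1599 + (-⅙ - 1/24*1/3721)) = √(-1599 + (-⅙ - 1/89304)) = √(-1599 - 14885/89304) = √(-142811981/89304) = I*√856871886/732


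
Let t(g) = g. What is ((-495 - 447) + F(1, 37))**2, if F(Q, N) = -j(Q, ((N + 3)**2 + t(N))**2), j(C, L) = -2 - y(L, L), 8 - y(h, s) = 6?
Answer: 879844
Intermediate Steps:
y(h, s) = 2 (y(h, s) = 8 - 1*6 = 8 - 6 = 2)
j(C, L) = -4 (j(C, L) = -2 - 1*2 = -2 - 2 = -4)
F(Q, N) = 4 (F(Q, N) = -1*(-4) = 4)
((-495 - 447) + F(1, 37))**2 = ((-495 - 447) + 4)**2 = (-942 + 4)**2 = (-938)**2 = 879844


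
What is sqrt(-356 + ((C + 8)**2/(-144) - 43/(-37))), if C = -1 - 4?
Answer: I*sqrt(7773737)/148 ≈ 18.839*I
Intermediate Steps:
C = -5
sqrt(-356 + ((C + 8)**2/(-144) - 43/(-37))) = sqrt(-356 + ((-5 + 8)**2/(-144) - 43/(-37))) = sqrt(-356 + (3**2*(-1/144) - 43*(-1/37))) = sqrt(-356 + (9*(-1/144) + 43/37)) = sqrt(-356 + (-1/16 + 43/37)) = sqrt(-356 + 651/592) = sqrt(-210101/592) = I*sqrt(7773737)/148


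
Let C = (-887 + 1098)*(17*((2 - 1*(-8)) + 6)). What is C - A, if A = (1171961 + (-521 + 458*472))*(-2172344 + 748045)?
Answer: 1976380138576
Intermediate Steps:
A = -1976380081184 (A = (1171961 + (-521 + 216176))*(-1424299) = (1171961 + 215655)*(-1424299) = 1387616*(-1424299) = -1976380081184)
C = 57392 (C = 211*(17*((2 + 8) + 6)) = 211*(17*(10 + 6)) = 211*(17*16) = 211*272 = 57392)
C - A = 57392 - 1*(-1976380081184) = 57392 + 1976380081184 = 1976380138576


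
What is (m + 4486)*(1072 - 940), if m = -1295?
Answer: 421212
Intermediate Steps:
(m + 4486)*(1072 - 940) = (-1295 + 4486)*(1072 - 940) = 3191*132 = 421212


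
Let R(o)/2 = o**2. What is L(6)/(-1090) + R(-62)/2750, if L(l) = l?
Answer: 418171/149875 ≈ 2.7901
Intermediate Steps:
R(o) = 2*o**2
L(6)/(-1090) + R(-62)/2750 = 6/(-1090) + (2*(-62)**2)/2750 = 6*(-1/1090) + (2*3844)*(1/2750) = -3/545 + 7688*(1/2750) = -3/545 + 3844/1375 = 418171/149875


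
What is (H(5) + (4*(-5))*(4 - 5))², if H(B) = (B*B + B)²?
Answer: 846400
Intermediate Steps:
H(B) = (B + B²)² (H(B) = (B² + B)² = (B + B²)²)
(H(5) + (4*(-5))*(4 - 5))² = (5²*(1 + 5)² + (4*(-5))*(4 - 5))² = (25*6² - 20*(-1))² = (25*36 + 20)² = (900 + 20)² = 920² = 846400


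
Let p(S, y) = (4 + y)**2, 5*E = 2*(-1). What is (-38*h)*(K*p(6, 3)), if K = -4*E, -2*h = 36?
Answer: 268128/5 ≈ 53626.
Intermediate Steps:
h = -18 (h = -1/2*36 = -18)
E = -2/5 (E = (2*(-1))/5 = (1/5)*(-2) = -2/5 ≈ -0.40000)
K = 8/5 (K = -4*(-2/5) = 8/5 ≈ 1.6000)
(-38*h)*(K*p(6, 3)) = (-38*(-18))*(8*(4 + 3)**2/5) = 684*((8/5)*7**2) = 684*((8/5)*49) = 684*(392/5) = 268128/5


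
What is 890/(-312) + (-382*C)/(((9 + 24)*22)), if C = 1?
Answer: -21259/6292 ≈ -3.3787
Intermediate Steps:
890/(-312) + (-382*C)/(((9 + 24)*22)) = 890/(-312) + (-382*1)/(((9 + 24)*22)) = 890*(-1/312) - 382/(33*22) = -445/156 - 382/726 = -445/156 - 382*1/726 = -445/156 - 191/363 = -21259/6292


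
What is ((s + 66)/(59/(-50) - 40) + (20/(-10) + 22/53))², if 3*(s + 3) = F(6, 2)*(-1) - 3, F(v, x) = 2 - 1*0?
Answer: 1012977835024/107178319161 ≈ 9.4513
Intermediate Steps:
F(v, x) = 2 (F(v, x) = 2 + 0 = 2)
s = -14/3 (s = -3 + (2*(-1) - 3)/3 = -3 + (-2 - 3)/3 = -3 + (⅓)*(-5) = -3 - 5/3 = -14/3 ≈ -4.6667)
((s + 66)/(59/(-50) - 40) + (20/(-10) + 22/53))² = ((-14/3 + 66)/(59/(-50) - 40) + (20/(-10) + 22/53))² = (184/(3*(59*(-1/50) - 40)) + (20*(-⅒) + 22*(1/53)))² = (184/(3*(-59/50 - 40)) + (-2 + 22/53))² = (184/(3*(-2059/50)) - 84/53)² = ((184/3)*(-50/2059) - 84/53)² = (-9200/6177 - 84/53)² = (-1006468/327381)² = 1012977835024/107178319161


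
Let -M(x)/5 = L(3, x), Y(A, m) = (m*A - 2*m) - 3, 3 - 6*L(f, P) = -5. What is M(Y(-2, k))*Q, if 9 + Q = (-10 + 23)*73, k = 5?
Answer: -18800/3 ≈ -6266.7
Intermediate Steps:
L(f, P) = 4/3 (L(f, P) = 1/2 - 1/6*(-5) = 1/2 + 5/6 = 4/3)
Y(A, m) = -3 - 2*m + A*m (Y(A, m) = (A*m - 2*m) - 3 = (-2*m + A*m) - 3 = -3 - 2*m + A*m)
Q = 940 (Q = -9 + (-10 + 23)*73 = -9 + 13*73 = -9 + 949 = 940)
M(x) = -20/3 (M(x) = -5*4/3 = -20/3)
M(Y(-2, k))*Q = -20/3*940 = -18800/3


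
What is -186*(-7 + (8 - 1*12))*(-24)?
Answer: -49104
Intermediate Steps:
-186*(-7 + (8 - 1*12))*(-24) = -186*(-7 + (8 - 12))*(-24) = -186*(-7 - 4)*(-24) = -(-2046)*(-24) = -186*264 = -49104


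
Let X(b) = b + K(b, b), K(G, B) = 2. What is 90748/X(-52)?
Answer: -45374/25 ≈ -1815.0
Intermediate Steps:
X(b) = 2 + b (X(b) = b + 2 = 2 + b)
90748/X(-52) = 90748/(2 - 52) = 90748/(-50) = 90748*(-1/50) = -45374/25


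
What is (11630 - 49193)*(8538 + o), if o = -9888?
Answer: 50710050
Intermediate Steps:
(11630 - 49193)*(8538 + o) = (11630 - 49193)*(8538 - 9888) = -37563*(-1350) = 50710050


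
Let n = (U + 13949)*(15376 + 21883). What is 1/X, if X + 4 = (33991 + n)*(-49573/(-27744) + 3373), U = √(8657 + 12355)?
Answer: 84385374553138276596/148002584805077779324862079289771 - 12098337652768020*√5253/148002584805077779324862079289771 ≈ 5.6424e-13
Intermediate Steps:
U = 2*√5253 (U = √21012 = 2*√5253 ≈ 144.96)
n = 519725791 + 74518*√5253 (n = (2*√5253 + 13949)*(15376 + 21883) = (13949 + 2*√5253)*37259 = 519725791 + 74518*√5253 ≈ 5.2513e+8)
X = 24332576284065247/13872 + 3488563337015*√5253/13872 (X = -4 + (33991 + (519725791 + 74518*√5253))*(-49573/(-27744) + 3373) = -4 + (519759782 + 74518*√5253)*(-49573*(-1/27744) + 3373) = -4 + (519759782 + 74518*√5253)*(49573/27744 + 3373) = -4 + (519759782 + 74518*√5253)*(93630085/27744) = -4 + (24332576284120735/13872 + 3488563337015*√5253/13872) = 24332576284065247/13872 + 3488563337015*√5253/13872 ≈ 1.7723e+12)
1/X = 1/(24332576284065247/13872 + 3488563337015*√5253/13872)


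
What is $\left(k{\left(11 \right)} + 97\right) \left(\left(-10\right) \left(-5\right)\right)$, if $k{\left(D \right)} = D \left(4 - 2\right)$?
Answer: $5950$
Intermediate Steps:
$k{\left(D \right)} = 2 D$ ($k{\left(D \right)} = D 2 = 2 D$)
$\left(k{\left(11 \right)} + 97\right) \left(\left(-10\right) \left(-5\right)\right) = \left(2 \cdot 11 + 97\right) \left(\left(-10\right) \left(-5\right)\right) = \left(22 + 97\right) 50 = 119 \cdot 50 = 5950$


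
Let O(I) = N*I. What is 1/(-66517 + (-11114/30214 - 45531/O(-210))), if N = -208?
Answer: -219957920/14631251153499 ≈ -1.5033e-5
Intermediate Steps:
O(I) = -208*I
1/(-66517 + (-11114/30214 - 45531/O(-210))) = 1/(-66517 + (-11114/30214 - 45531/((-208*(-210))))) = 1/(-66517 + (-11114*1/30214 - 45531/43680)) = 1/(-66517 + (-5557/15107 - 45531*1/43680)) = 1/(-66517 + (-5557/15107 - 15177/14560)) = 1/(-66517 - 310188859/219957920) = 1/(-14631251153499/219957920) = -219957920/14631251153499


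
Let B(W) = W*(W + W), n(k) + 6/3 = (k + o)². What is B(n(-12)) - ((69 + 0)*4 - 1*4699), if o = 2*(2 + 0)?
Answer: 12111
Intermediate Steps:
o = 4 (o = 2*2 = 4)
n(k) = -2 + (4 + k)² (n(k) = -2 + (k + 4)² = -2 + (4 + k)²)
B(W) = 2*W² (B(W) = W*(2*W) = 2*W²)
B(n(-12)) - ((69 + 0)*4 - 1*4699) = 2*(-2 + (4 - 12)²)² - ((69 + 0)*4 - 1*4699) = 2*(-2 + (-8)²)² - (69*4 - 4699) = 2*(-2 + 64)² - (276 - 4699) = 2*62² - 1*(-4423) = 2*3844 + 4423 = 7688 + 4423 = 12111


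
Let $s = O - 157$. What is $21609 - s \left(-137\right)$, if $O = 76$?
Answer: $10512$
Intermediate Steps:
$s = -81$ ($s = 76 - 157 = -81$)
$21609 - s \left(-137\right) = 21609 - \left(-81\right) \left(-137\right) = 21609 - 11097 = 10512$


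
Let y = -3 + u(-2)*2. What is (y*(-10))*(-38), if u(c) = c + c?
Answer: -4180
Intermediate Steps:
u(c) = 2*c
y = -11 (y = -3 + (2*(-2))*2 = -3 - 4*2 = -3 - 8 = -11)
(y*(-10))*(-38) = -11*(-10)*(-38) = 110*(-38) = -4180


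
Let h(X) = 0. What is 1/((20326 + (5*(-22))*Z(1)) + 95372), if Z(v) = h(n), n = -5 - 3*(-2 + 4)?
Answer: 1/115698 ≈ 8.6432e-6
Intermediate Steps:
n = -11 (n = -5 - 3*2 = -5 - 1*6 = -5 - 6 = -11)
Z(v) = 0
1/((20326 + (5*(-22))*Z(1)) + 95372) = 1/((20326 + (5*(-22))*0) + 95372) = 1/((20326 - 110*0) + 95372) = 1/((20326 + 0) + 95372) = 1/(20326 + 95372) = 1/115698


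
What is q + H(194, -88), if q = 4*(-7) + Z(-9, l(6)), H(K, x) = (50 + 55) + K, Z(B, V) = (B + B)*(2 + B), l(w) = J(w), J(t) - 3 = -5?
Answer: 397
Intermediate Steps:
J(t) = -2 (J(t) = 3 - 5 = -2)
l(w) = -2
Z(B, V) = 2*B*(2 + B) (Z(B, V) = (2*B)*(2 + B) = 2*B*(2 + B))
H(K, x) = 105 + K
q = 98 (q = 4*(-7) + 2*(-9)*(2 - 9) = -28 + 2*(-9)*(-7) = -28 + 126 = 98)
q + H(194, -88) = 98 + (105 + 194) = 98 + 299 = 397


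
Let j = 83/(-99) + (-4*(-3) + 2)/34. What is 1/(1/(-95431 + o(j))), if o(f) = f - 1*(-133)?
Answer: -160387252/1683 ≈ -95298.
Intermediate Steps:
j = -718/1683 (j = 83*(-1/99) + (12 + 2)*(1/34) = -83/99 + 14*(1/34) = -83/99 + 7/17 = -718/1683 ≈ -0.42662)
o(f) = 133 + f (o(f) = f + 133 = 133 + f)
1/(1/(-95431 + o(j))) = 1/(1/(-95431 + (133 - 718/1683))) = 1/(1/(-95431 + 223121/1683)) = 1/(1/(-160387252/1683)) = 1/(-1683/160387252) = -160387252/1683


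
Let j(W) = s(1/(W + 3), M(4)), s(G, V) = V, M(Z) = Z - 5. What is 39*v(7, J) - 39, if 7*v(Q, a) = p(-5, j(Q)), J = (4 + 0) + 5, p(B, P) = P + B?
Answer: -507/7 ≈ -72.429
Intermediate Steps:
M(Z) = -5 + Z
j(W) = -1 (j(W) = -5 + 4 = -1)
p(B, P) = B + P
J = 9 (J = 4 + 5 = 9)
v(Q, a) = -6/7 (v(Q, a) = (-5 - 1)/7 = (⅐)*(-6) = -6/7)
39*v(7, J) - 39 = 39*(-6/7) - 39 = -234/7 - 39 = -507/7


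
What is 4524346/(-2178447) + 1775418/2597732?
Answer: -3942692183713/2829510741102 ≈ -1.3934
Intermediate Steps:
4524346/(-2178447) + 1775418/2597732 = 4524346*(-1/2178447) + 1775418*(1/2597732) = -4524346/2178447 + 887709/1298866 = -3942692183713/2829510741102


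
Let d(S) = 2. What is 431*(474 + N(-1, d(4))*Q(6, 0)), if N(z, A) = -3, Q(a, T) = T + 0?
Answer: 204294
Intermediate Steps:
Q(a, T) = T
431*(474 + N(-1, d(4))*Q(6, 0)) = 431*(474 - 3*0) = 431*(474 + 0) = 431*474 = 204294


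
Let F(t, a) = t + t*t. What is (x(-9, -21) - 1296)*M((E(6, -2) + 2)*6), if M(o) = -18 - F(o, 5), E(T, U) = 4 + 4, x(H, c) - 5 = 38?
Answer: 4608534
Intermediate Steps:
F(t, a) = t + t**2
x(H, c) = 43 (x(H, c) = 5 + 38 = 43)
E(T, U) = 8
M(o) = -18 - o*(1 + o)
(x(-9, -21) - 1296)*M((E(6, -2) + 2)*6) = (43 - 1296)*(-18 - (8 + 2)*6*(1 + (8 + 2)*6)) = -1253*(-18 - 10*6*(1 + 10*6)) = -1253*(-18 - 1*60*(1 + 60)) = -1253*(-18 - 1*60*61) = -1253*(-18 - 3660) = -1253*(-3678) = 4608534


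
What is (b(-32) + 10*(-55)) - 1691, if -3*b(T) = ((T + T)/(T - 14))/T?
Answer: -154628/69 ≈ -2241.0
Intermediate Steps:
b(T) = -2/(3*(-14 + T)) (b(T) = -(T + T)/(T - 14)/(3*T) = -(2*T)/(-14 + T)/(3*T) = -2*T/(-14 + T)/(3*T) = -2/(3*(-14 + T)))
(b(-32) + 10*(-55)) - 1691 = (-2/(-42 + 3*(-32)) + 10*(-55)) - 1691 = (-2/(-42 - 96) - 550) - 1691 = (-2/(-138) - 550) - 1691 = (-2*(-1/138) - 550) - 1691 = (1/69 - 550) - 1691 = -37949/69 - 1691 = -154628/69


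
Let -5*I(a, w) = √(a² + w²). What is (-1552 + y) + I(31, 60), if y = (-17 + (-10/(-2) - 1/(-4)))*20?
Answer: -1787 - √4561/5 ≈ -1800.5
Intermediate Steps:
I(a, w) = -√(a² + w²)/5
y = -235 (y = (-17 + (-10*(-½) - 1*(-¼)))*20 = (-17 + (5 + ¼))*20 = (-17 + 21/4)*20 = -47/4*20 = -235)
(-1552 + y) + I(31, 60) = (-1552 - 235) - √(31² + 60²)/5 = -1787 - √(961 + 3600)/5 = -1787 - √4561/5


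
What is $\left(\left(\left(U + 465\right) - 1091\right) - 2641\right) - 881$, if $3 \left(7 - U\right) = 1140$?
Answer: $-4521$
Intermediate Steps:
$U = -373$ ($U = 7 - 380 = -373$)
$\left(\left(\left(U + 465\right) - 1091\right) - 2641\right) - 881 = \left(\left(\left(-373 + 465\right) - 1091\right) - 2641\right) - 881 = \left(\left(92 - 1091\right) - 2641\right) - 881 = \left(-999 - 2641\right) - 881 = -3640 - 881 = -4521$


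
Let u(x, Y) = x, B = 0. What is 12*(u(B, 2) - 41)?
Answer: -492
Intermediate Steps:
12*(u(B, 2) - 41) = 12*(0 - 41) = 12*(-41) = -492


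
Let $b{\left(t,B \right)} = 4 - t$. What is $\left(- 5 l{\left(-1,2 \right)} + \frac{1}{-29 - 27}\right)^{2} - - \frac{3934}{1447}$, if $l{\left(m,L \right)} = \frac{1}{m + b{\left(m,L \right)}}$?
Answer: $\frac{19631351}{4537792} \approx 4.3262$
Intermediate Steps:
$l{\left(m,L \right)} = \frac{1}{4}$ ($l{\left(m,L \right)} = \frac{1}{m - \left(-4 + m\right)} = \frac{1}{4}$)
$\left(- 5 l{\left(-1,2 \right)} + \frac{1}{-29 - 27}\right)^{2} - - \frac{3934}{1447} = \left(\left(-5\right) \frac{1}{4} + \frac{1}{-29 - 27}\right)^{2} - - \frac{3934}{1447} = \left(- \frac{5}{4} + \frac{1}{-56}\right)^{2} - \left(-3934\right) \frac{1}{1447} = \left(- \frac{5}{4} - \frac{1}{56}\right)^{2} - - \frac{3934}{1447} = \left(- \frac{71}{56}\right)^{2} + \frac{3934}{1447} = \frac{5041}{3136} + \frac{3934}{1447} = \frac{19631351}{4537792}$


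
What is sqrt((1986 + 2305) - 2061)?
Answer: sqrt(2230) ≈ 47.223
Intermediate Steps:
sqrt((1986 + 2305) - 2061) = sqrt(4291 - 2061) = sqrt(2230)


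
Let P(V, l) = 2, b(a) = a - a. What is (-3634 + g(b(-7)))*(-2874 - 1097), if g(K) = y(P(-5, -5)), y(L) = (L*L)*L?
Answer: 14398846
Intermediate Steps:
b(a) = 0
y(L) = L**3 (y(L) = L**2*L = L**3)
g(K) = 8 (g(K) = 2**3 = 8)
(-3634 + g(b(-7)))*(-2874 - 1097) = (-3634 + 8)*(-2874 - 1097) = -3626*(-3971) = 14398846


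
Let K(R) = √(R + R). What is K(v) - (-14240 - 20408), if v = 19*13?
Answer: 34648 + √494 ≈ 34670.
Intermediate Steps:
v = 247
K(R) = √2*√R (K(R) = √(2*R) = √2*√R)
K(v) - (-14240 - 20408) = √2*√247 - (-14240 - 20408) = √494 - 1*(-34648) = √494 + 34648 = 34648 + √494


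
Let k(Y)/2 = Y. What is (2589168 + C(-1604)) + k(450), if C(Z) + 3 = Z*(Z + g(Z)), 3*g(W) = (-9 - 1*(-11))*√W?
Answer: 5162881 - 6416*I*√401/3 ≈ 5.1629e+6 - 42827.0*I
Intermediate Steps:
k(Y) = 2*Y
g(W) = 2*√W/3 (g(W) = ((-9 - 1*(-11))*√W)/3 = ((-9 + 11)*√W)/3 = (2*√W)/3 = 2*√W/3)
C(Z) = -3 + Z*(Z + 2*√Z/3)
(2589168 + C(-1604)) + k(450) = (2589168 + (-3 + (-1604)² + 2*(-1604)^(3/2)/3)) + 2*450 = (2589168 + (-3 + 2572816 + 2*(-3208*I*√401)/3)) + 900 = (2589168 + (-3 + 2572816 - 6416*I*√401/3)) + 900 = (2589168 + (2572813 - 6416*I*√401/3)) + 900 = (5161981 - 6416*I*√401/3) + 900 = 5162881 - 6416*I*√401/3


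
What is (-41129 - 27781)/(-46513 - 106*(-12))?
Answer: 68910/45241 ≈ 1.5232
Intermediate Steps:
(-41129 - 27781)/(-46513 - 106*(-12)) = -68910/(-46513 + 1272) = -68910/(-45241) = -68910*(-1/45241) = 68910/45241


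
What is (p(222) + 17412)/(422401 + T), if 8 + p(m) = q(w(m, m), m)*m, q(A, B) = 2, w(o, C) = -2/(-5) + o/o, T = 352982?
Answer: 17848/775383 ≈ 0.023018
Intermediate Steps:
w(o, C) = 7/5 (w(o, C) = -2*(-⅕) + 1 = ⅖ + 1 = 7/5)
p(m) = -8 + 2*m
(p(222) + 17412)/(422401 + T) = ((-8 + 2*222) + 17412)/(422401 + 352982) = ((-8 + 444) + 17412)/775383 = (436 + 17412)*(1/775383) = 17848*(1/775383) = 17848/775383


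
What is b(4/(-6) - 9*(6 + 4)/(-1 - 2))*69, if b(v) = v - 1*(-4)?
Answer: 2300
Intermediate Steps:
b(v) = 4 + v (b(v) = v + 4 = 4 + v)
b(4/(-6) - 9*(6 + 4)/(-1 - 2))*69 = (4 + (4/(-6) - 9*(6 + 4)/(-1 - 2)))*69 = (4 + (4*(-⅙) - 9/((-3/10))))*69 = (4 + (-⅔ - 9/((-3*⅒))))*69 = (4 + (-⅔ - 9/(-3/10)))*69 = (4 + (-⅔ - 9*(-10/3)))*69 = (4 + (-⅔ + 30))*69 = (4 + 88/3)*69 = (100/3)*69 = 2300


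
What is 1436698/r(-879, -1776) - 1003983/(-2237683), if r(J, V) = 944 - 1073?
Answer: -3214745176927/288661107 ≈ -11137.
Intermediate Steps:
r(J, V) = -129
1436698/r(-879, -1776) - 1003983/(-2237683) = 1436698/(-129) - 1003983/(-2237683) = 1436698*(-1/129) - 1003983*(-1/2237683) = -1436698/129 + 1003983/2237683 = -3214745176927/288661107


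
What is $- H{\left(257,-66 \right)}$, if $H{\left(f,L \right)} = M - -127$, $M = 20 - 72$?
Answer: $-75$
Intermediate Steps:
$M = -52$
$H{\left(f,L \right)} = 75$ ($H{\left(f,L \right)} = -52 - -127 = -52 + 127 = 75$)
$- H{\left(257,-66 \right)} = \left(-1\right) 75 = -75$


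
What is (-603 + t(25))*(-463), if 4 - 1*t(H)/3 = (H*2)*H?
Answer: 2009883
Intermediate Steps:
t(H) = 12 - 6*H² (t(H) = 12 - 3*H*2*H = 12 - 3*2*H*H = 12 - 6*H²)
(-603 + t(25))*(-463) = (-603 + (12 - 6*25²))*(-463) = (-603 + (12 - 6*625))*(-463) = (-603 + (12 - 3750))*(-463) = (-603 - 3738)*(-463) = -4341*(-463) = 2009883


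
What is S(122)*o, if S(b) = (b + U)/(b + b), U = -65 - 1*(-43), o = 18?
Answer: 450/61 ≈ 7.3771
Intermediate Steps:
U = -22 (U = -65 + 43 = -22)
S(b) = (-22 + b)/(2*b) (S(b) = (b - 22)/(b + b) = (-22 + b)/((2*b)) = (-22 + b)*(1/(2*b)) = (-22 + b)/(2*b))
S(122)*o = ((1/2)*(-22 + 122)/122)*18 = ((1/2)*(1/122)*100)*18 = (25/61)*18 = 450/61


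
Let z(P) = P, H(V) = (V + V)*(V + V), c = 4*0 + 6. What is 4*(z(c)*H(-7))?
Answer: 4704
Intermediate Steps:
c = 6 (c = 0 + 6 = 6)
H(V) = 4*V**2 (H(V) = (2*V)*(2*V) = 4*V**2)
4*(z(c)*H(-7)) = 4*(6*(4*(-7)**2)) = 4*(6*(4*49)) = 4*(6*196) = 4*1176 = 4704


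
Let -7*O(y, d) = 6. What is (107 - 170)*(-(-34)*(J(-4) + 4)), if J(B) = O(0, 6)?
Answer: -6732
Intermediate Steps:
O(y, d) = -6/7 (O(y, d) = -1/7*6 = -6/7)
J(B) = -6/7
(107 - 170)*(-(-34)*(J(-4) + 4)) = (107 - 170)*(-(-34)*(-6/7 + 4)) = -(-63)*(-34*22/7) = -(-63)*(-748)/7 = -63*748/7 = -6732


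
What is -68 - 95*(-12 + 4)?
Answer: 692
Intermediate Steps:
-68 - 95*(-12 + 4) = -68 - 95*(-8) = -68 + 760 = 692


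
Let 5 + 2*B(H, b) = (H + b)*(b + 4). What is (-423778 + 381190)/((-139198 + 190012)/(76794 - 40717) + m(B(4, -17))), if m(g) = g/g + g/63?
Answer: -96796178388/8432447 ≈ -11479.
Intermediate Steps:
B(H, b) = -5/2 + (4 + b)*(H + b)/2 (B(H, b) = -5/2 + ((H + b)*(b + 4))/2 = -5/2 + ((H + b)*(4 + b))/2 = -5/2 + ((4 + b)*(H + b))/2 = -5/2 + (4 + b)*(H + b)/2)
m(g) = 1 + g/63 (m(g) = 1 + g*(1/63) = 1 + g/63)
(-423778 + 381190)/((-139198 + 190012)/(76794 - 40717) + m(B(4, -17))) = (-423778 + 381190)/((-139198 + 190012)/(76794 - 40717) + (1 + (-5/2 + (½)*(-17)² + 2*4 + 2*(-17) + (½)*4*(-17))/63)) = -42588/(50814/36077 + (1 + (-5/2 + (½)*289 + 8 - 34 - 34)/63)) = -42588/(50814*(1/36077) + (1 + (-5/2 + 289/2 + 8 - 34 - 34)/63)) = -42588/(50814/36077 + (1 + (1/63)*82)) = -42588/(50814/36077 + (1 + 82/63)) = -42588/(50814/36077 + 145/63) = -42588/8432447/2272851 = -42588*2272851/8432447 = -96796178388/8432447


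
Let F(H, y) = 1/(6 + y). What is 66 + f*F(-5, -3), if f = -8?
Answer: 190/3 ≈ 63.333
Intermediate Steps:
66 + f*F(-5, -3) = 66 - 8/(6 - 3) = 66 - 8/3 = 190/3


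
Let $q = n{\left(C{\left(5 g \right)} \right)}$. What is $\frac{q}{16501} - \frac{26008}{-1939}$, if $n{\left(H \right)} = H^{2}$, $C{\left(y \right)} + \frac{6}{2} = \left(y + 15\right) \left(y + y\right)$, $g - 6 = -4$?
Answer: $\frac{908108459}{31995439} \approx 28.382$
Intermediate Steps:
$g = 2$ ($g = 6 - 4 = 2$)
$C{\left(y \right)} = -3 + 2 y \left(15 + y\right)$ ($C{\left(y \right)} = -3 + \left(y + 15\right) \left(y + y\right) = -3 + \left(15 + y\right) 2 y = -3 + 2 y \left(15 + y\right)$)
$q = 247009$ ($q = \left(-3 + 2 \left(5 \cdot 2\right)^{2} + 30 \cdot 5 \cdot 2\right)^{2} = \left(-3 + 2 \cdot 10^{2} + 30 \cdot 10\right)^{2} = \left(-3 + 2 \cdot 100 + 300\right)^{2} = \left(-3 + 200 + 300\right)^{2} = 497^{2} = 247009$)
$\frac{q}{16501} - \frac{26008}{-1939} = \frac{247009}{16501} - \frac{26008}{-1939} = 247009 \cdot \frac{1}{16501} - - \frac{26008}{1939} = \frac{247009}{16501} + \frac{26008}{1939} = \frac{908108459}{31995439}$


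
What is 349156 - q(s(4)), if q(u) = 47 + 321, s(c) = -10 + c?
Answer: 348788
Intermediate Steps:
q(u) = 368
349156 - q(s(4)) = 349156 - 1*368 = 349156 - 368 = 348788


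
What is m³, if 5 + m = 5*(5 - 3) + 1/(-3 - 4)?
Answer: 39304/343 ≈ 114.59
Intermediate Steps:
m = 34/7 (m = -5 + (5*(5 - 3) + 1/(-3 - 4)) = -5 + (5*2 + 1/(-7)) = -5 + (10 - ⅐) = -5 + 69/7 = 34/7 ≈ 4.8571)
m³ = (34/7)³ = 39304/343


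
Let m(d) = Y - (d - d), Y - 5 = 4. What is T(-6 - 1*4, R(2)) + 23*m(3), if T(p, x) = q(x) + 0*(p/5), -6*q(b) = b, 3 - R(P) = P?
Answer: 1241/6 ≈ 206.83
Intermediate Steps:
Y = 9 (Y = 5 + 4 = 9)
R(P) = 3 - P
q(b) = -b/6
T(p, x) = -x/6 (T(p, x) = -x/6 + 0*(p/5) = -x/6 + 0 = -x/6)
m(d) = 9 (m(d) = 9 - (d - d) = 9 - 1*0 = 9 + 0 = 9)
T(-6 - 1*4, R(2)) + 23*m(3) = -(3 - 1*2)/6 + 23*9 = -(3 - 2)/6 + 207 = -⅙*1 + 207 = -⅙ + 207 = 1241/6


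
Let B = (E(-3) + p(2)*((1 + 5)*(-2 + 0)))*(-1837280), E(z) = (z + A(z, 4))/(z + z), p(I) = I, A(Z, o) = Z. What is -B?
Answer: -42257440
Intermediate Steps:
E(z) = 1 (E(z) = (z + z)/(z + z) = (2*z)/((2*z)) = (2*z)*(1/(2*z)) = 1)
B = 42257440 (B = (1 + 2*((1 + 5)*(-2 + 0)))*(-1837280) = (1 + 2*(6*(-2)))*(-1837280) = (1 + 2*(-12))*(-1837280) = (1 - 24)*(-1837280) = -23*(-1837280) = 42257440)
-B = -1*42257440 = -42257440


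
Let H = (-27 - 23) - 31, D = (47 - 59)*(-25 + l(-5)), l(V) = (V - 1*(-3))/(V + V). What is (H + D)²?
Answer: 1172889/25 ≈ 46916.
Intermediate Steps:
l(V) = (3 + V)/(2*V) (l(V) = (V + 3)/((2*V)) = (3 + V)*(1/(2*V)) = (3 + V)/(2*V))
D = 1488/5 (D = (47 - 59)*(-25 + (½)*(3 - 5)/(-5)) = -12*(-25 + (½)*(-⅕)*(-2)) = -12*(-25 + ⅕) = -12*(-124/5) = 1488/5 ≈ 297.60)
H = -81 (H = -50 - 31 = -81)
(H + D)² = (-81 + 1488/5)² = (1083/5)² = 1172889/25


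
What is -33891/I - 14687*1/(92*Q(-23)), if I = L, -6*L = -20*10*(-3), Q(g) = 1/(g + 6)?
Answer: 1755367/575 ≈ 3052.8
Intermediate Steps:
Q(g) = 1/(6 + g)
L = -100 (L = -(-20*10)*(-3)/6 = -(-100)*(-3)/3 = -1/6*600 = -100)
I = -100
-33891/I - 14687*1/(92*Q(-23)) = -33891/(-100) - 14687/(92/(6 - 23)) = -33891*(-1/100) - 14687/(92/(-17)) = 33891/100 - 14687/(92*(-1/17)) = 33891/100 - 14687/(-92/17) = 33891/100 - 14687*(-17/92) = 33891/100 + 249679/92 = 1755367/575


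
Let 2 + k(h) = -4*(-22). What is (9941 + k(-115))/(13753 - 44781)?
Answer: -10027/31028 ≈ -0.32316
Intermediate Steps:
k(h) = 86 (k(h) = -2 - 4*(-22) = -2 + 88 = 86)
(9941 + k(-115))/(13753 - 44781) = (9941 + 86)/(13753 - 44781) = 10027/(-31028) = 10027*(-1/31028) = -10027/31028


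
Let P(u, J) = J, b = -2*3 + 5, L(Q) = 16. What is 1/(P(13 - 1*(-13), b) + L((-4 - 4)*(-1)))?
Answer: 1/15 ≈ 0.066667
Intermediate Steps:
b = -1 (b = -6 + 5 = -1)
1/(P(13 - 1*(-13), b) + L((-4 - 4)*(-1))) = 1/(-1 + 16) = 1/15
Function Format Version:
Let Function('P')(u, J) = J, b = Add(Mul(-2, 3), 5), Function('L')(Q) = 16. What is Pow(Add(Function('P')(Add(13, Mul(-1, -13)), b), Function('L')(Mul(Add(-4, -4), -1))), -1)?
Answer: Rational(1, 15) ≈ 0.066667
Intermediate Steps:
b = -1 (b = Add(-6, 5) = -1)
Pow(Add(Function('P')(Add(13, Mul(-1, -13)), b), Function('L')(Mul(Add(-4, -4), -1))), -1) = Pow(Add(-1, 16), -1) = Pow(15, -1) = Rational(1, 15)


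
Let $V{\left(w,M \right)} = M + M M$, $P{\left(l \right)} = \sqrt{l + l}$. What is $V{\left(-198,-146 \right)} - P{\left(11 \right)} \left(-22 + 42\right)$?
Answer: $21170 - 20 \sqrt{22} \approx 21076.0$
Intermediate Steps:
$P{\left(l \right)} = \sqrt{2} \sqrt{l}$ ($P{\left(l \right)} = \sqrt{2 l} = \sqrt{2} \sqrt{l}$)
$V{\left(w,M \right)} = M + M^{2}$
$V{\left(-198,-146 \right)} - P{\left(11 \right)} \left(-22 + 42\right) = - 146 \left(1 - 146\right) - \sqrt{2} \sqrt{11} \left(-22 + 42\right) = \left(-146\right) \left(-145\right) - \sqrt{22} \cdot 20 = 21170 - 20 \sqrt{22}$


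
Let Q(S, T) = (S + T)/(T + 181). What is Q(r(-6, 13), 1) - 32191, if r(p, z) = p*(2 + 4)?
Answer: -836971/26 ≈ -32191.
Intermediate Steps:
r(p, z) = 6*p (r(p, z) = p*6 = 6*p)
Q(S, T) = (S + T)/(181 + T)
Q(r(-6, 13), 1) - 32191 = (6*(-6) + 1)/(181 + 1) - 32191 = (-36 + 1)/182 - 32191 = (1/182)*(-35) - 32191 = -5/26 - 32191 = -836971/26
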